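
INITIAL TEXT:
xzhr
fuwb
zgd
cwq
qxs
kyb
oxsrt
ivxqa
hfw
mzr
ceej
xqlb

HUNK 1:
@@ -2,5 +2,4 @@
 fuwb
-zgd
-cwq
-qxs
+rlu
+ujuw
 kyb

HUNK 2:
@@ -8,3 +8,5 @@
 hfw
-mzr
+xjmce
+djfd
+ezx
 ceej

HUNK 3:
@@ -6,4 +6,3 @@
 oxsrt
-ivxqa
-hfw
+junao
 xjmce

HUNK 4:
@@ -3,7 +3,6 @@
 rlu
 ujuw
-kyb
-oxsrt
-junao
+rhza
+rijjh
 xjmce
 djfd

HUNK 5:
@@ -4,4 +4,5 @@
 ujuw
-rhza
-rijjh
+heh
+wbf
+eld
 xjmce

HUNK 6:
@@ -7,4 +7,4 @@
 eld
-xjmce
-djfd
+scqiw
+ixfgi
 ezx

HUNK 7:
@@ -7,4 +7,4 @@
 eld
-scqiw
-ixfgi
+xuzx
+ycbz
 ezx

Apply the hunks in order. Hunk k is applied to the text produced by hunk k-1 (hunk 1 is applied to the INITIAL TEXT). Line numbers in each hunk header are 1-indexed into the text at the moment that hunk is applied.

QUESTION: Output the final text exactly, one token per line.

Answer: xzhr
fuwb
rlu
ujuw
heh
wbf
eld
xuzx
ycbz
ezx
ceej
xqlb

Derivation:
Hunk 1: at line 2 remove [zgd,cwq,qxs] add [rlu,ujuw] -> 11 lines: xzhr fuwb rlu ujuw kyb oxsrt ivxqa hfw mzr ceej xqlb
Hunk 2: at line 8 remove [mzr] add [xjmce,djfd,ezx] -> 13 lines: xzhr fuwb rlu ujuw kyb oxsrt ivxqa hfw xjmce djfd ezx ceej xqlb
Hunk 3: at line 6 remove [ivxqa,hfw] add [junao] -> 12 lines: xzhr fuwb rlu ujuw kyb oxsrt junao xjmce djfd ezx ceej xqlb
Hunk 4: at line 3 remove [kyb,oxsrt,junao] add [rhza,rijjh] -> 11 lines: xzhr fuwb rlu ujuw rhza rijjh xjmce djfd ezx ceej xqlb
Hunk 5: at line 4 remove [rhza,rijjh] add [heh,wbf,eld] -> 12 lines: xzhr fuwb rlu ujuw heh wbf eld xjmce djfd ezx ceej xqlb
Hunk 6: at line 7 remove [xjmce,djfd] add [scqiw,ixfgi] -> 12 lines: xzhr fuwb rlu ujuw heh wbf eld scqiw ixfgi ezx ceej xqlb
Hunk 7: at line 7 remove [scqiw,ixfgi] add [xuzx,ycbz] -> 12 lines: xzhr fuwb rlu ujuw heh wbf eld xuzx ycbz ezx ceej xqlb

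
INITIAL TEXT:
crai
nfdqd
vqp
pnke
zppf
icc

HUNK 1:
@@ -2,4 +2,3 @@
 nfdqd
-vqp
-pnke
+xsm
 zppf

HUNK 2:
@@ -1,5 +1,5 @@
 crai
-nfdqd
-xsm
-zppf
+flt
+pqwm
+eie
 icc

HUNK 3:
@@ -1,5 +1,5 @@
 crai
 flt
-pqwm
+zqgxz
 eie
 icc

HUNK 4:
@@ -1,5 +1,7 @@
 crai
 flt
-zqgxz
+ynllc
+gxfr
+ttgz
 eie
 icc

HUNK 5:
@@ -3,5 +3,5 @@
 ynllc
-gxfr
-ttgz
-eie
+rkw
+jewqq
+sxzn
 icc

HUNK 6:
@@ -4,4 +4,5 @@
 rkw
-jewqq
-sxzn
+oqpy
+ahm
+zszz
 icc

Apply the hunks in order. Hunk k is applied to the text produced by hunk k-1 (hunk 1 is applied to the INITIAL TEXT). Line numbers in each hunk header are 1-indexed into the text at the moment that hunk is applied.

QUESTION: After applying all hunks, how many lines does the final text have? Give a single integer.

Hunk 1: at line 2 remove [vqp,pnke] add [xsm] -> 5 lines: crai nfdqd xsm zppf icc
Hunk 2: at line 1 remove [nfdqd,xsm,zppf] add [flt,pqwm,eie] -> 5 lines: crai flt pqwm eie icc
Hunk 3: at line 1 remove [pqwm] add [zqgxz] -> 5 lines: crai flt zqgxz eie icc
Hunk 4: at line 1 remove [zqgxz] add [ynllc,gxfr,ttgz] -> 7 lines: crai flt ynllc gxfr ttgz eie icc
Hunk 5: at line 3 remove [gxfr,ttgz,eie] add [rkw,jewqq,sxzn] -> 7 lines: crai flt ynllc rkw jewqq sxzn icc
Hunk 6: at line 4 remove [jewqq,sxzn] add [oqpy,ahm,zszz] -> 8 lines: crai flt ynllc rkw oqpy ahm zszz icc
Final line count: 8

Answer: 8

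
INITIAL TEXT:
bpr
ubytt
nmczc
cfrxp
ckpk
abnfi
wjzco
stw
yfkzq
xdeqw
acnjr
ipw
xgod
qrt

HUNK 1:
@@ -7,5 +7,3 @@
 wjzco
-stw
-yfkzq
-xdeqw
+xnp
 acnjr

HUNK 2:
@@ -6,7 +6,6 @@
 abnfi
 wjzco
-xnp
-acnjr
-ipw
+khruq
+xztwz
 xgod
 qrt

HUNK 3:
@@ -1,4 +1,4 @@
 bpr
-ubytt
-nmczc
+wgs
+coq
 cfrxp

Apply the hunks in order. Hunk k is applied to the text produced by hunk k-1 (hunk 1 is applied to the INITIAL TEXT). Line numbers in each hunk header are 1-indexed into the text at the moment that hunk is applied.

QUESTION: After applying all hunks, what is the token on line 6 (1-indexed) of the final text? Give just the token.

Hunk 1: at line 7 remove [stw,yfkzq,xdeqw] add [xnp] -> 12 lines: bpr ubytt nmczc cfrxp ckpk abnfi wjzco xnp acnjr ipw xgod qrt
Hunk 2: at line 6 remove [xnp,acnjr,ipw] add [khruq,xztwz] -> 11 lines: bpr ubytt nmczc cfrxp ckpk abnfi wjzco khruq xztwz xgod qrt
Hunk 3: at line 1 remove [ubytt,nmczc] add [wgs,coq] -> 11 lines: bpr wgs coq cfrxp ckpk abnfi wjzco khruq xztwz xgod qrt
Final line 6: abnfi

Answer: abnfi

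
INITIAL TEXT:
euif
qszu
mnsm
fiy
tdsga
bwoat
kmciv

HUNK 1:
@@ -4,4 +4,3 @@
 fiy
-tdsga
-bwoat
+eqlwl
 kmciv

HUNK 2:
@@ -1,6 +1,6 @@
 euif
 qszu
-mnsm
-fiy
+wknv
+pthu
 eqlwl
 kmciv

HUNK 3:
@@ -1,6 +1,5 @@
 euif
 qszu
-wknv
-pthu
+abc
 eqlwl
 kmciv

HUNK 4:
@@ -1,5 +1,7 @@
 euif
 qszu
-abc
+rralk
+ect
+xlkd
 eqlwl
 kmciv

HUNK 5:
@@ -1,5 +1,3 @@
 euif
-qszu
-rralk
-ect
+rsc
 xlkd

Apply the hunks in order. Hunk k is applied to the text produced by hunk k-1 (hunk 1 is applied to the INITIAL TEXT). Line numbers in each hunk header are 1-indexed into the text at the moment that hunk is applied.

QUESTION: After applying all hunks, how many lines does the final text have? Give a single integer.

Answer: 5

Derivation:
Hunk 1: at line 4 remove [tdsga,bwoat] add [eqlwl] -> 6 lines: euif qszu mnsm fiy eqlwl kmciv
Hunk 2: at line 1 remove [mnsm,fiy] add [wknv,pthu] -> 6 lines: euif qszu wknv pthu eqlwl kmciv
Hunk 3: at line 1 remove [wknv,pthu] add [abc] -> 5 lines: euif qszu abc eqlwl kmciv
Hunk 4: at line 1 remove [abc] add [rralk,ect,xlkd] -> 7 lines: euif qszu rralk ect xlkd eqlwl kmciv
Hunk 5: at line 1 remove [qszu,rralk,ect] add [rsc] -> 5 lines: euif rsc xlkd eqlwl kmciv
Final line count: 5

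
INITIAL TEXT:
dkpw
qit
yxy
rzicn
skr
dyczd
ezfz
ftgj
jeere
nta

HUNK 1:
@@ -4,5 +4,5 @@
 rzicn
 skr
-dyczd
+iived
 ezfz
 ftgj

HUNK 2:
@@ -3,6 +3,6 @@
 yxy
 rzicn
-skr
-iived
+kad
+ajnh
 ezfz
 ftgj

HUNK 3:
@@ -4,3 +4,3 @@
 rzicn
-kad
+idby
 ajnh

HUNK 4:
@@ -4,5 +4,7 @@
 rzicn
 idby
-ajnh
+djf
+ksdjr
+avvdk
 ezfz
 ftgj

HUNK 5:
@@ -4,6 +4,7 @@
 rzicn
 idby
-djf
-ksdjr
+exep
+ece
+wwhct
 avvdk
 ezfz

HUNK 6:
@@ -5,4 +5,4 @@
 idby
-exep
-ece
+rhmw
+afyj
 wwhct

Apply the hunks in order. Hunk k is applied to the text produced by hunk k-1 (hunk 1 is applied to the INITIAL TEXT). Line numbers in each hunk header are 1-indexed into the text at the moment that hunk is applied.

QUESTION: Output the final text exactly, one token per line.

Hunk 1: at line 4 remove [dyczd] add [iived] -> 10 lines: dkpw qit yxy rzicn skr iived ezfz ftgj jeere nta
Hunk 2: at line 3 remove [skr,iived] add [kad,ajnh] -> 10 lines: dkpw qit yxy rzicn kad ajnh ezfz ftgj jeere nta
Hunk 3: at line 4 remove [kad] add [idby] -> 10 lines: dkpw qit yxy rzicn idby ajnh ezfz ftgj jeere nta
Hunk 4: at line 4 remove [ajnh] add [djf,ksdjr,avvdk] -> 12 lines: dkpw qit yxy rzicn idby djf ksdjr avvdk ezfz ftgj jeere nta
Hunk 5: at line 4 remove [djf,ksdjr] add [exep,ece,wwhct] -> 13 lines: dkpw qit yxy rzicn idby exep ece wwhct avvdk ezfz ftgj jeere nta
Hunk 6: at line 5 remove [exep,ece] add [rhmw,afyj] -> 13 lines: dkpw qit yxy rzicn idby rhmw afyj wwhct avvdk ezfz ftgj jeere nta

Answer: dkpw
qit
yxy
rzicn
idby
rhmw
afyj
wwhct
avvdk
ezfz
ftgj
jeere
nta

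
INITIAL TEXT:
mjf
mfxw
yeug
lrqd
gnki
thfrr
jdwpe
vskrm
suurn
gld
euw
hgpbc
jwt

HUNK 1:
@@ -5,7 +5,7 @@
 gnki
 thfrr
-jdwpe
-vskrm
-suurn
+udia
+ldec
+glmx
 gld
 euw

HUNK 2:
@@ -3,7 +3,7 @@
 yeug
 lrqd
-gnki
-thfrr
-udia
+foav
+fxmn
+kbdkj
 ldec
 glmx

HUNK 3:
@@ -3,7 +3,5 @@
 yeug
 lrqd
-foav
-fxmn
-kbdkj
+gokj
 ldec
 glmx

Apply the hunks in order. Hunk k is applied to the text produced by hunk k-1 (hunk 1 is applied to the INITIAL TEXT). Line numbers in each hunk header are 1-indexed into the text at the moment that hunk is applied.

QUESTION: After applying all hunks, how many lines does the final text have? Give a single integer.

Hunk 1: at line 5 remove [jdwpe,vskrm,suurn] add [udia,ldec,glmx] -> 13 lines: mjf mfxw yeug lrqd gnki thfrr udia ldec glmx gld euw hgpbc jwt
Hunk 2: at line 3 remove [gnki,thfrr,udia] add [foav,fxmn,kbdkj] -> 13 lines: mjf mfxw yeug lrqd foav fxmn kbdkj ldec glmx gld euw hgpbc jwt
Hunk 3: at line 3 remove [foav,fxmn,kbdkj] add [gokj] -> 11 lines: mjf mfxw yeug lrqd gokj ldec glmx gld euw hgpbc jwt
Final line count: 11

Answer: 11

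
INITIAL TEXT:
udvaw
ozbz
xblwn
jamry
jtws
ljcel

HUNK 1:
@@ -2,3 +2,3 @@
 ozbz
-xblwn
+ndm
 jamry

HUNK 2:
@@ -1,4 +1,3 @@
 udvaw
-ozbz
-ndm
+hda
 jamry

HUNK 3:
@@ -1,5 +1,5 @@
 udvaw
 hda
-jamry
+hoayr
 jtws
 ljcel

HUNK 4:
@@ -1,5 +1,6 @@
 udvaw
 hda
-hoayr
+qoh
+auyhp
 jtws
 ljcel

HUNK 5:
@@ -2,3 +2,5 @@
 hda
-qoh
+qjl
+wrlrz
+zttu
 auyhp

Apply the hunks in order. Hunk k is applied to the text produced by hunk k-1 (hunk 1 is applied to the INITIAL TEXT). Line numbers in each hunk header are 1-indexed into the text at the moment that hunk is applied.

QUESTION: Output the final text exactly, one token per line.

Answer: udvaw
hda
qjl
wrlrz
zttu
auyhp
jtws
ljcel

Derivation:
Hunk 1: at line 2 remove [xblwn] add [ndm] -> 6 lines: udvaw ozbz ndm jamry jtws ljcel
Hunk 2: at line 1 remove [ozbz,ndm] add [hda] -> 5 lines: udvaw hda jamry jtws ljcel
Hunk 3: at line 1 remove [jamry] add [hoayr] -> 5 lines: udvaw hda hoayr jtws ljcel
Hunk 4: at line 1 remove [hoayr] add [qoh,auyhp] -> 6 lines: udvaw hda qoh auyhp jtws ljcel
Hunk 5: at line 2 remove [qoh] add [qjl,wrlrz,zttu] -> 8 lines: udvaw hda qjl wrlrz zttu auyhp jtws ljcel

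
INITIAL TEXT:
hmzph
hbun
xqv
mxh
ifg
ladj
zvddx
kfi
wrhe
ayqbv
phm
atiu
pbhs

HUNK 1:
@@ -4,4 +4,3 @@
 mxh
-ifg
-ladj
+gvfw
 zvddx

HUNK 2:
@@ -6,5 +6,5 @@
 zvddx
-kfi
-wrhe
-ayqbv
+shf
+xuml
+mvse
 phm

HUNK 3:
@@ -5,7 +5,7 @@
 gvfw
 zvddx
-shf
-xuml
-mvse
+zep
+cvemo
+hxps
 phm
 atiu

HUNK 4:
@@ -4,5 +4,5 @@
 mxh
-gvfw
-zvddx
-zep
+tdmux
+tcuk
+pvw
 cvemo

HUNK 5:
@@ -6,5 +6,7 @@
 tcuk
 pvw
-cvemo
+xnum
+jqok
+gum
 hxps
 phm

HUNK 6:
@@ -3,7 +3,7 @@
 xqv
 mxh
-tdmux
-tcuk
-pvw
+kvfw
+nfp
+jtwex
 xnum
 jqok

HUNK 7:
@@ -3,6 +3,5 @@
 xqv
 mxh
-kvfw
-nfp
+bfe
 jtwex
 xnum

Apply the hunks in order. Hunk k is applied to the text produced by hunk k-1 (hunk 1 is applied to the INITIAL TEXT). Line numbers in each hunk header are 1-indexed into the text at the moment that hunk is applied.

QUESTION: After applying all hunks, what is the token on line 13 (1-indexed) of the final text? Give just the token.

Answer: pbhs

Derivation:
Hunk 1: at line 4 remove [ifg,ladj] add [gvfw] -> 12 lines: hmzph hbun xqv mxh gvfw zvddx kfi wrhe ayqbv phm atiu pbhs
Hunk 2: at line 6 remove [kfi,wrhe,ayqbv] add [shf,xuml,mvse] -> 12 lines: hmzph hbun xqv mxh gvfw zvddx shf xuml mvse phm atiu pbhs
Hunk 3: at line 5 remove [shf,xuml,mvse] add [zep,cvemo,hxps] -> 12 lines: hmzph hbun xqv mxh gvfw zvddx zep cvemo hxps phm atiu pbhs
Hunk 4: at line 4 remove [gvfw,zvddx,zep] add [tdmux,tcuk,pvw] -> 12 lines: hmzph hbun xqv mxh tdmux tcuk pvw cvemo hxps phm atiu pbhs
Hunk 5: at line 6 remove [cvemo] add [xnum,jqok,gum] -> 14 lines: hmzph hbun xqv mxh tdmux tcuk pvw xnum jqok gum hxps phm atiu pbhs
Hunk 6: at line 3 remove [tdmux,tcuk,pvw] add [kvfw,nfp,jtwex] -> 14 lines: hmzph hbun xqv mxh kvfw nfp jtwex xnum jqok gum hxps phm atiu pbhs
Hunk 7: at line 3 remove [kvfw,nfp] add [bfe] -> 13 lines: hmzph hbun xqv mxh bfe jtwex xnum jqok gum hxps phm atiu pbhs
Final line 13: pbhs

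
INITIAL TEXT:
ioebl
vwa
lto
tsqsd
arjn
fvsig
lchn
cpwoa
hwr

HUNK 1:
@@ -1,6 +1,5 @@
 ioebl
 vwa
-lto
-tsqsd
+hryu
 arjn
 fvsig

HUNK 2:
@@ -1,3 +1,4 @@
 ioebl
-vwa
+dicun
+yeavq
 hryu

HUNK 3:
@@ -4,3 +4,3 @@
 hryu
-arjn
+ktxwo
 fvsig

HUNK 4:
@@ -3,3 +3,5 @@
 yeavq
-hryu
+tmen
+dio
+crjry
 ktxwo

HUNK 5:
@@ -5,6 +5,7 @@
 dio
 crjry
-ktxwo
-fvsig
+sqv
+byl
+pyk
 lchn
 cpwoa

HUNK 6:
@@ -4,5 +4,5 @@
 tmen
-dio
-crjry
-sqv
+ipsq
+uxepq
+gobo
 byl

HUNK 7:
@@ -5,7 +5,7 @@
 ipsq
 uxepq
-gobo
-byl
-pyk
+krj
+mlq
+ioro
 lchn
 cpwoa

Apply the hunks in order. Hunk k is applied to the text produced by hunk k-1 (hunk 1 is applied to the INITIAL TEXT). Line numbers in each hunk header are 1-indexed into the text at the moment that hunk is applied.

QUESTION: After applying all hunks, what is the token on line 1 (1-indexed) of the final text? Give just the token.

Hunk 1: at line 1 remove [lto,tsqsd] add [hryu] -> 8 lines: ioebl vwa hryu arjn fvsig lchn cpwoa hwr
Hunk 2: at line 1 remove [vwa] add [dicun,yeavq] -> 9 lines: ioebl dicun yeavq hryu arjn fvsig lchn cpwoa hwr
Hunk 3: at line 4 remove [arjn] add [ktxwo] -> 9 lines: ioebl dicun yeavq hryu ktxwo fvsig lchn cpwoa hwr
Hunk 4: at line 3 remove [hryu] add [tmen,dio,crjry] -> 11 lines: ioebl dicun yeavq tmen dio crjry ktxwo fvsig lchn cpwoa hwr
Hunk 5: at line 5 remove [ktxwo,fvsig] add [sqv,byl,pyk] -> 12 lines: ioebl dicun yeavq tmen dio crjry sqv byl pyk lchn cpwoa hwr
Hunk 6: at line 4 remove [dio,crjry,sqv] add [ipsq,uxepq,gobo] -> 12 lines: ioebl dicun yeavq tmen ipsq uxepq gobo byl pyk lchn cpwoa hwr
Hunk 7: at line 5 remove [gobo,byl,pyk] add [krj,mlq,ioro] -> 12 lines: ioebl dicun yeavq tmen ipsq uxepq krj mlq ioro lchn cpwoa hwr
Final line 1: ioebl

Answer: ioebl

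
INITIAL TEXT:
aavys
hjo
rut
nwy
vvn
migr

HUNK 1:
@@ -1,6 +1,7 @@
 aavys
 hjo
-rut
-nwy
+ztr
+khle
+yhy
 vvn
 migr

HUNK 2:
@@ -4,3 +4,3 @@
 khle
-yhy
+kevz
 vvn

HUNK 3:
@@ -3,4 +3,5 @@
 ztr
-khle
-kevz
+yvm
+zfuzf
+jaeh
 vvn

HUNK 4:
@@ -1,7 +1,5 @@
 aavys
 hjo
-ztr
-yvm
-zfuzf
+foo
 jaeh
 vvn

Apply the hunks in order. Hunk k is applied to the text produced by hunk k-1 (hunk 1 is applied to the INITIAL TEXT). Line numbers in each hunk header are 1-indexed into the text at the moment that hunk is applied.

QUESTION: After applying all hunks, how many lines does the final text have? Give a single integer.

Answer: 6

Derivation:
Hunk 1: at line 1 remove [rut,nwy] add [ztr,khle,yhy] -> 7 lines: aavys hjo ztr khle yhy vvn migr
Hunk 2: at line 4 remove [yhy] add [kevz] -> 7 lines: aavys hjo ztr khle kevz vvn migr
Hunk 3: at line 3 remove [khle,kevz] add [yvm,zfuzf,jaeh] -> 8 lines: aavys hjo ztr yvm zfuzf jaeh vvn migr
Hunk 4: at line 1 remove [ztr,yvm,zfuzf] add [foo] -> 6 lines: aavys hjo foo jaeh vvn migr
Final line count: 6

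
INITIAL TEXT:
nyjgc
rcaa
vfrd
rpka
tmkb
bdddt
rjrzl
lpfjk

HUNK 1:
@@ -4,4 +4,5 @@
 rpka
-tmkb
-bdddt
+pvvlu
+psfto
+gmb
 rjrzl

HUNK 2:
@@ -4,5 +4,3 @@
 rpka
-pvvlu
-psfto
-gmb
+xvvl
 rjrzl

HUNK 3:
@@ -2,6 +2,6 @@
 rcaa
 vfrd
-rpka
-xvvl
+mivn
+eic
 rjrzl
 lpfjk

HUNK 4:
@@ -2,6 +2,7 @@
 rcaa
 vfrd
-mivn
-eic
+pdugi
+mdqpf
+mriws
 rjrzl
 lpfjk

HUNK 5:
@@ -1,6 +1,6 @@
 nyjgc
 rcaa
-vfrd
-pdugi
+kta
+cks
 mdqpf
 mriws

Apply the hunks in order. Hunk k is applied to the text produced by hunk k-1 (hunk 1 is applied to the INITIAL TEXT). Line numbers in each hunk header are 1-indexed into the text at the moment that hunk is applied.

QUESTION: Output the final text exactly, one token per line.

Hunk 1: at line 4 remove [tmkb,bdddt] add [pvvlu,psfto,gmb] -> 9 lines: nyjgc rcaa vfrd rpka pvvlu psfto gmb rjrzl lpfjk
Hunk 2: at line 4 remove [pvvlu,psfto,gmb] add [xvvl] -> 7 lines: nyjgc rcaa vfrd rpka xvvl rjrzl lpfjk
Hunk 3: at line 2 remove [rpka,xvvl] add [mivn,eic] -> 7 lines: nyjgc rcaa vfrd mivn eic rjrzl lpfjk
Hunk 4: at line 2 remove [mivn,eic] add [pdugi,mdqpf,mriws] -> 8 lines: nyjgc rcaa vfrd pdugi mdqpf mriws rjrzl lpfjk
Hunk 5: at line 1 remove [vfrd,pdugi] add [kta,cks] -> 8 lines: nyjgc rcaa kta cks mdqpf mriws rjrzl lpfjk

Answer: nyjgc
rcaa
kta
cks
mdqpf
mriws
rjrzl
lpfjk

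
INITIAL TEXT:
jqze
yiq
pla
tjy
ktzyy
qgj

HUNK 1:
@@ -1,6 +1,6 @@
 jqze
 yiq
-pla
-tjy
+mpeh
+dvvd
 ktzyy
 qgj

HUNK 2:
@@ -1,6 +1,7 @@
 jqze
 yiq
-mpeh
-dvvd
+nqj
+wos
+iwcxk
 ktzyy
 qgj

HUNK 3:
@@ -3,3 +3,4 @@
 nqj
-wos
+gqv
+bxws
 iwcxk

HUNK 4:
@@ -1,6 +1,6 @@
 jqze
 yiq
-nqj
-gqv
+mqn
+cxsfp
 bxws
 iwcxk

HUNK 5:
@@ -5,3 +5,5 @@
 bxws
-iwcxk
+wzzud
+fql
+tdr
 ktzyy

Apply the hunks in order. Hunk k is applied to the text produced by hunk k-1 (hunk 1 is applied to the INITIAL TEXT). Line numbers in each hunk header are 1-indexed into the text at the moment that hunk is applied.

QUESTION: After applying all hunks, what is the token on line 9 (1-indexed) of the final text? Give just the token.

Answer: ktzyy

Derivation:
Hunk 1: at line 1 remove [pla,tjy] add [mpeh,dvvd] -> 6 lines: jqze yiq mpeh dvvd ktzyy qgj
Hunk 2: at line 1 remove [mpeh,dvvd] add [nqj,wos,iwcxk] -> 7 lines: jqze yiq nqj wos iwcxk ktzyy qgj
Hunk 3: at line 3 remove [wos] add [gqv,bxws] -> 8 lines: jqze yiq nqj gqv bxws iwcxk ktzyy qgj
Hunk 4: at line 1 remove [nqj,gqv] add [mqn,cxsfp] -> 8 lines: jqze yiq mqn cxsfp bxws iwcxk ktzyy qgj
Hunk 5: at line 5 remove [iwcxk] add [wzzud,fql,tdr] -> 10 lines: jqze yiq mqn cxsfp bxws wzzud fql tdr ktzyy qgj
Final line 9: ktzyy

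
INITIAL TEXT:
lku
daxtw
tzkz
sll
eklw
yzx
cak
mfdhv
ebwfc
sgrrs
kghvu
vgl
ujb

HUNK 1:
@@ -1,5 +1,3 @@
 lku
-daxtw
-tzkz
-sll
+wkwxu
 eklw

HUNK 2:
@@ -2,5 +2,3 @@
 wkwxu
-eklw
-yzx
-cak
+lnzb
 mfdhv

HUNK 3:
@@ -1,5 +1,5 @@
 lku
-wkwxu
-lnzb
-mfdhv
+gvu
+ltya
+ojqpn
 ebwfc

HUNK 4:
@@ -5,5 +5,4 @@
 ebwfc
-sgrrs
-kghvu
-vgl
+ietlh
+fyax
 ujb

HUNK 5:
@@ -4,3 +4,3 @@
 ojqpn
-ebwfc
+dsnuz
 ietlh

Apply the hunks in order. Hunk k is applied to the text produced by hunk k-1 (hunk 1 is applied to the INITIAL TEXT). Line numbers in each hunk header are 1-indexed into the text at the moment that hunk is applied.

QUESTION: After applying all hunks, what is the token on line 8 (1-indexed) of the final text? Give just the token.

Hunk 1: at line 1 remove [daxtw,tzkz,sll] add [wkwxu] -> 11 lines: lku wkwxu eklw yzx cak mfdhv ebwfc sgrrs kghvu vgl ujb
Hunk 2: at line 2 remove [eklw,yzx,cak] add [lnzb] -> 9 lines: lku wkwxu lnzb mfdhv ebwfc sgrrs kghvu vgl ujb
Hunk 3: at line 1 remove [wkwxu,lnzb,mfdhv] add [gvu,ltya,ojqpn] -> 9 lines: lku gvu ltya ojqpn ebwfc sgrrs kghvu vgl ujb
Hunk 4: at line 5 remove [sgrrs,kghvu,vgl] add [ietlh,fyax] -> 8 lines: lku gvu ltya ojqpn ebwfc ietlh fyax ujb
Hunk 5: at line 4 remove [ebwfc] add [dsnuz] -> 8 lines: lku gvu ltya ojqpn dsnuz ietlh fyax ujb
Final line 8: ujb

Answer: ujb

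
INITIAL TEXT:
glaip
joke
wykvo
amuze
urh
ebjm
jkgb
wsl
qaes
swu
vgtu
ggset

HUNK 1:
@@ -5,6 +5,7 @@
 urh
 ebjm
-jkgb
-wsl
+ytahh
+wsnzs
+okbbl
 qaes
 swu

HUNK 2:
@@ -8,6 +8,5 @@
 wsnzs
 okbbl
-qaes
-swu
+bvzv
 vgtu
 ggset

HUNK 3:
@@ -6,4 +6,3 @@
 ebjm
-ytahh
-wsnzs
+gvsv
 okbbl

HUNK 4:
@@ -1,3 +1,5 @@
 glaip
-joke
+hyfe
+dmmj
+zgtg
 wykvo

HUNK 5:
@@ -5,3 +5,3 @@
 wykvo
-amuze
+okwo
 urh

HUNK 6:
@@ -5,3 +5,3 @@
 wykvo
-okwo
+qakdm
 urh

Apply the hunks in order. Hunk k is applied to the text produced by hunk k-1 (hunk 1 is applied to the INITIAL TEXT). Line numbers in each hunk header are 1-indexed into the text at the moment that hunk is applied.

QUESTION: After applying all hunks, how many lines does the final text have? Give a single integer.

Hunk 1: at line 5 remove [jkgb,wsl] add [ytahh,wsnzs,okbbl] -> 13 lines: glaip joke wykvo amuze urh ebjm ytahh wsnzs okbbl qaes swu vgtu ggset
Hunk 2: at line 8 remove [qaes,swu] add [bvzv] -> 12 lines: glaip joke wykvo amuze urh ebjm ytahh wsnzs okbbl bvzv vgtu ggset
Hunk 3: at line 6 remove [ytahh,wsnzs] add [gvsv] -> 11 lines: glaip joke wykvo amuze urh ebjm gvsv okbbl bvzv vgtu ggset
Hunk 4: at line 1 remove [joke] add [hyfe,dmmj,zgtg] -> 13 lines: glaip hyfe dmmj zgtg wykvo amuze urh ebjm gvsv okbbl bvzv vgtu ggset
Hunk 5: at line 5 remove [amuze] add [okwo] -> 13 lines: glaip hyfe dmmj zgtg wykvo okwo urh ebjm gvsv okbbl bvzv vgtu ggset
Hunk 6: at line 5 remove [okwo] add [qakdm] -> 13 lines: glaip hyfe dmmj zgtg wykvo qakdm urh ebjm gvsv okbbl bvzv vgtu ggset
Final line count: 13

Answer: 13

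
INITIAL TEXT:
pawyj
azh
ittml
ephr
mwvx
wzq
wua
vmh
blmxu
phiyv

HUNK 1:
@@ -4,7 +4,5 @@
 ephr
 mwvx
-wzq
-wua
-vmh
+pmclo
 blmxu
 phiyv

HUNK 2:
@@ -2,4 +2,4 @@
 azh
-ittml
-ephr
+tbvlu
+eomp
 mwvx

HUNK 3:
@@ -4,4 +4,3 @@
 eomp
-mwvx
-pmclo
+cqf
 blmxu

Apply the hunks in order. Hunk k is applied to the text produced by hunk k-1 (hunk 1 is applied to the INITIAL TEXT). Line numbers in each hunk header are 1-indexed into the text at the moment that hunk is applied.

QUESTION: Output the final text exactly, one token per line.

Hunk 1: at line 4 remove [wzq,wua,vmh] add [pmclo] -> 8 lines: pawyj azh ittml ephr mwvx pmclo blmxu phiyv
Hunk 2: at line 2 remove [ittml,ephr] add [tbvlu,eomp] -> 8 lines: pawyj azh tbvlu eomp mwvx pmclo blmxu phiyv
Hunk 3: at line 4 remove [mwvx,pmclo] add [cqf] -> 7 lines: pawyj azh tbvlu eomp cqf blmxu phiyv

Answer: pawyj
azh
tbvlu
eomp
cqf
blmxu
phiyv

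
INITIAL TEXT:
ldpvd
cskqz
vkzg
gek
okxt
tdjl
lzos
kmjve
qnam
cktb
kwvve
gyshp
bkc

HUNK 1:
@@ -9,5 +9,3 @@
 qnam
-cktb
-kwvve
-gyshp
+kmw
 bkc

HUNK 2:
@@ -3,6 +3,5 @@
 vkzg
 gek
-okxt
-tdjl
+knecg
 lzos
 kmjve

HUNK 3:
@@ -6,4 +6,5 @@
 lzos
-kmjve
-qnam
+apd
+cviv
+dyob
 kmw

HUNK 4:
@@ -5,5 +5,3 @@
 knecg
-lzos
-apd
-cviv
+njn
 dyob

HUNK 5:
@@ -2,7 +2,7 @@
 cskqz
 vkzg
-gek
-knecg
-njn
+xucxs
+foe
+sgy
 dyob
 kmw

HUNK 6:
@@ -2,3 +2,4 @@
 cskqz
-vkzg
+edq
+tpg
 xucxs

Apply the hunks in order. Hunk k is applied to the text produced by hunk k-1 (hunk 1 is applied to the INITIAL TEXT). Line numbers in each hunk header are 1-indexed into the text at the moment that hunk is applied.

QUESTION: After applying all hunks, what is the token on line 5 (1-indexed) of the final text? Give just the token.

Hunk 1: at line 9 remove [cktb,kwvve,gyshp] add [kmw] -> 11 lines: ldpvd cskqz vkzg gek okxt tdjl lzos kmjve qnam kmw bkc
Hunk 2: at line 3 remove [okxt,tdjl] add [knecg] -> 10 lines: ldpvd cskqz vkzg gek knecg lzos kmjve qnam kmw bkc
Hunk 3: at line 6 remove [kmjve,qnam] add [apd,cviv,dyob] -> 11 lines: ldpvd cskqz vkzg gek knecg lzos apd cviv dyob kmw bkc
Hunk 4: at line 5 remove [lzos,apd,cviv] add [njn] -> 9 lines: ldpvd cskqz vkzg gek knecg njn dyob kmw bkc
Hunk 5: at line 2 remove [gek,knecg,njn] add [xucxs,foe,sgy] -> 9 lines: ldpvd cskqz vkzg xucxs foe sgy dyob kmw bkc
Hunk 6: at line 2 remove [vkzg] add [edq,tpg] -> 10 lines: ldpvd cskqz edq tpg xucxs foe sgy dyob kmw bkc
Final line 5: xucxs

Answer: xucxs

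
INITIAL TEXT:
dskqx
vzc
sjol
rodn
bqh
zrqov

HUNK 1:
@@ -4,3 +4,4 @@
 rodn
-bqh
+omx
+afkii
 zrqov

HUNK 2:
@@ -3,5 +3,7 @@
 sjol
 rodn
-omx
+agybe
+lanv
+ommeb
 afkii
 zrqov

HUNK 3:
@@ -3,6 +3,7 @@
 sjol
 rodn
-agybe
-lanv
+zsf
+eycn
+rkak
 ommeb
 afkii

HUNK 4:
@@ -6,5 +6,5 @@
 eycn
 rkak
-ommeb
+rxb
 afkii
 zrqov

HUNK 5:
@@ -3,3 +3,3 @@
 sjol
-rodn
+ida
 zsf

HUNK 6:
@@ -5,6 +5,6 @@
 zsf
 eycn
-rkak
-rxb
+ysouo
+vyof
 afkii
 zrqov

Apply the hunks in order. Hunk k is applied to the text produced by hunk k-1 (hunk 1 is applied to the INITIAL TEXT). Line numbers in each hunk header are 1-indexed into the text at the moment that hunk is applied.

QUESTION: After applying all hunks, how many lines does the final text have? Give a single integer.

Hunk 1: at line 4 remove [bqh] add [omx,afkii] -> 7 lines: dskqx vzc sjol rodn omx afkii zrqov
Hunk 2: at line 3 remove [omx] add [agybe,lanv,ommeb] -> 9 lines: dskqx vzc sjol rodn agybe lanv ommeb afkii zrqov
Hunk 3: at line 3 remove [agybe,lanv] add [zsf,eycn,rkak] -> 10 lines: dskqx vzc sjol rodn zsf eycn rkak ommeb afkii zrqov
Hunk 4: at line 6 remove [ommeb] add [rxb] -> 10 lines: dskqx vzc sjol rodn zsf eycn rkak rxb afkii zrqov
Hunk 5: at line 3 remove [rodn] add [ida] -> 10 lines: dskqx vzc sjol ida zsf eycn rkak rxb afkii zrqov
Hunk 6: at line 5 remove [rkak,rxb] add [ysouo,vyof] -> 10 lines: dskqx vzc sjol ida zsf eycn ysouo vyof afkii zrqov
Final line count: 10

Answer: 10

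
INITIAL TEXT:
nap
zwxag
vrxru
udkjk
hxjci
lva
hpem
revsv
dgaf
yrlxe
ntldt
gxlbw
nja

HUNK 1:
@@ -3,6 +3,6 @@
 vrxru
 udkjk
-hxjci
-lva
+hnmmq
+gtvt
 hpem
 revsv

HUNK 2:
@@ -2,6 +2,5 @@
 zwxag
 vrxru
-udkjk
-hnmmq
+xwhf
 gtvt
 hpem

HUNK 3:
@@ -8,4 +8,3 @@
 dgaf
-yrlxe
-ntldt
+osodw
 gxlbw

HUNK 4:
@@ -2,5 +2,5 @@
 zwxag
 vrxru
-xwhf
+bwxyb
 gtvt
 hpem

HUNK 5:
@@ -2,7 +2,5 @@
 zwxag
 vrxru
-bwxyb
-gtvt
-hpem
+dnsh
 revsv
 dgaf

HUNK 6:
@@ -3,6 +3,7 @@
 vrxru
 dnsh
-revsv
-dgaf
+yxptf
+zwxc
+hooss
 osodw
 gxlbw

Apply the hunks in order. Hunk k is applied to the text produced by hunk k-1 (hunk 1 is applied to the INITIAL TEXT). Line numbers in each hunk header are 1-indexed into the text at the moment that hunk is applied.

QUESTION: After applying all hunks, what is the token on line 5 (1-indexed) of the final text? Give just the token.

Answer: yxptf

Derivation:
Hunk 1: at line 3 remove [hxjci,lva] add [hnmmq,gtvt] -> 13 lines: nap zwxag vrxru udkjk hnmmq gtvt hpem revsv dgaf yrlxe ntldt gxlbw nja
Hunk 2: at line 2 remove [udkjk,hnmmq] add [xwhf] -> 12 lines: nap zwxag vrxru xwhf gtvt hpem revsv dgaf yrlxe ntldt gxlbw nja
Hunk 3: at line 8 remove [yrlxe,ntldt] add [osodw] -> 11 lines: nap zwxag vrxru xwhf gtvt hpem revsv dgaf osodw gxlbw nja
Hunk 4: at line 2 remove [xwhf] add [bwxyb] -> 11 lines: nap zwxag vrxru bwxyb gtvt hpem revsv dgaf osodw gxlbw nja
Hunk 5: at line 2 remove [bwxyb,gtvt,hpem] add [dnsh] -> 9 lines: nap zwxag vrxru dnsh revsv dgaf osodw gxlbw nja
Hunk 6: at line 3 remove [revsv,dgaf] add [yxptf,zwxc,hooss] -> 10 lines: nap zwxag vrxru dnsh yxptf zwxc hooss osodw gxlbw nja
Final line 5: yxptf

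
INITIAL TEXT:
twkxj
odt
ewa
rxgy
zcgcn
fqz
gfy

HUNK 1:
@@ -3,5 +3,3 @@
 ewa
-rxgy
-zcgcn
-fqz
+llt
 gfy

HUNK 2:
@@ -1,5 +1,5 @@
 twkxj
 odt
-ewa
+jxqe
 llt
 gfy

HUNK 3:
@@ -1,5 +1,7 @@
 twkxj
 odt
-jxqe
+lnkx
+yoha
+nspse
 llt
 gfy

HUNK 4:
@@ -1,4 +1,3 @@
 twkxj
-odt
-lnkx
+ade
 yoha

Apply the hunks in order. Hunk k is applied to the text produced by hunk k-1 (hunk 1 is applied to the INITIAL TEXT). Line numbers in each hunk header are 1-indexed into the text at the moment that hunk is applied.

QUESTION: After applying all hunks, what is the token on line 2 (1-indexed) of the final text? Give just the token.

Answer: ade

Derivation:
Hunk 1: at line 3 remove [rxgy,zcgcn,fqz] add [llt] -> 5 lines: twkxj odt ewa llt gfy
Hunk 2: at line 1 remove [ewa] add [jxqe] -> 5 lines: twkxj odt jxqe llt gfy
Hunk 3: at line 1 remove [jxqe] add [lnkx,yoha,nspse] -> 7 lines: twkxj odt lnkx yoha nspse llt gfy
Hunk 4: at line 1 remove [odt,lnkx] add [ade] -> 6 lines: twkxj ade yoha nspse llt gfy
Final line 2: ade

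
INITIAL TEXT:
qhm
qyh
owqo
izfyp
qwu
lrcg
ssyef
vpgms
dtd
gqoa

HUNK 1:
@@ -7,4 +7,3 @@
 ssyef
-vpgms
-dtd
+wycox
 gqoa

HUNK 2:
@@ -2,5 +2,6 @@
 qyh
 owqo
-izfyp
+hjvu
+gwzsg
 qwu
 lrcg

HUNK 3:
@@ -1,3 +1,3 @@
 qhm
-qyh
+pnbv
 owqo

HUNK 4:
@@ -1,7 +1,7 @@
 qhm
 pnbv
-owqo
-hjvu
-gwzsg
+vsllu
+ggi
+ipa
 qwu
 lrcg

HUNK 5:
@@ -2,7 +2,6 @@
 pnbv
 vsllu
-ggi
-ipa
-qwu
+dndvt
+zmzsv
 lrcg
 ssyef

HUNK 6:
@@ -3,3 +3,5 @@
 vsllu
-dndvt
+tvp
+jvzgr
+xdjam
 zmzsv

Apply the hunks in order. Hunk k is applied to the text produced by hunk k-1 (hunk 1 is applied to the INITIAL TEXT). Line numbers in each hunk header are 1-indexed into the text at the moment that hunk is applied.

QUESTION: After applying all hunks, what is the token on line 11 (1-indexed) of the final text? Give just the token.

Hunk 1: at line 7 remove [vpgms,dtd] add [wycox] -> 9 lines: qhm qyh owqo izfyp qwu lrcg ssyef wycox gqoa
Hunk 2: at line 2 remove [izfyp] add [hjvu,gwzsg] -> 10 lines: qhm qyh owqo hjvu gwzsg qwu lrcg ssyef wycox gqoa
Hunk 3: at line 1 remove [qyh] add [pnbv] -> 10 lines: qhm pnbv owqo hjvu gwzsg qwu lrcg ssyef wycox gqoa
Hunk 4: at line 1 remove [owqo,hjvu,gwzsg] add [vsllu,ggi,ipa] -> 10 lines: qhm pnbv vsllu ggi ipa qwu lrcg ssyef wycox gqoa
Hunk 5: at line 2 remove [ggi,ipa,qwu] add [dndvt,zmzsv] -> 9 lines: qhm pnbv vsllu dndvt zmzsv lrcg ssyef wycox gqoa
Hunk 6: at line 3 remove [dndvt] add [tvp,jvzgr,xdjam] -> 11 lines: qhm pnbv vsllu tvp jvzgr xdjam zmzsv lrcg ssyef wycox gqoa
Final line 11: gqoa

Answer: gqoa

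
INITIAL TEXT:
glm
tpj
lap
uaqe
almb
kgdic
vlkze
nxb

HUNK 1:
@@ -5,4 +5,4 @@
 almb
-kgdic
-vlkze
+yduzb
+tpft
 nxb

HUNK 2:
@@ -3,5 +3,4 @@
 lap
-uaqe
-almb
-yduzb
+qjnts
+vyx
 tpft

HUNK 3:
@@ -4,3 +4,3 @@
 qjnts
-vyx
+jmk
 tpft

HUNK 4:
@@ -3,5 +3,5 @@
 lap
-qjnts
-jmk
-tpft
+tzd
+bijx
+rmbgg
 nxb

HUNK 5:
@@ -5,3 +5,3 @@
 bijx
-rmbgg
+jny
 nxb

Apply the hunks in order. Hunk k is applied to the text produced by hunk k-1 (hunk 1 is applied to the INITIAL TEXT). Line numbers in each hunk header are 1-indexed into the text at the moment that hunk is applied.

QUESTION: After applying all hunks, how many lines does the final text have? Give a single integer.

Answer: 7

Derivation:
Hunk 1: at line 5 remove [kgdic,vlkze] add [yduzb,tpft] -> 8 lines: glm tpj lap uaqe almb yduzb tpft nxb
Hunk 2: at line 3 remove [uaqe,almb,yduzb] add [qjnts,vyx] -> 7 lines: glm tpj lap qjnts vyx tpft nxb
Hunk 3: at line 4 remove [vyx] add [jmk] -> 7 lines: glm tpj lap qjnts jmk tpft nxb
Hunk 4: at line 3 remove [qjnts,jmk,tpft] add [tzd,bijx,rmbgg] -> 7 lines: glm tpj lap tzd bijx rmbgg nxb
Hunk 5: at line 5 remove [rmbgg] add [jny] -> 7 lines: glm tpj lap tzd bijx jny nxb
Final line count: 7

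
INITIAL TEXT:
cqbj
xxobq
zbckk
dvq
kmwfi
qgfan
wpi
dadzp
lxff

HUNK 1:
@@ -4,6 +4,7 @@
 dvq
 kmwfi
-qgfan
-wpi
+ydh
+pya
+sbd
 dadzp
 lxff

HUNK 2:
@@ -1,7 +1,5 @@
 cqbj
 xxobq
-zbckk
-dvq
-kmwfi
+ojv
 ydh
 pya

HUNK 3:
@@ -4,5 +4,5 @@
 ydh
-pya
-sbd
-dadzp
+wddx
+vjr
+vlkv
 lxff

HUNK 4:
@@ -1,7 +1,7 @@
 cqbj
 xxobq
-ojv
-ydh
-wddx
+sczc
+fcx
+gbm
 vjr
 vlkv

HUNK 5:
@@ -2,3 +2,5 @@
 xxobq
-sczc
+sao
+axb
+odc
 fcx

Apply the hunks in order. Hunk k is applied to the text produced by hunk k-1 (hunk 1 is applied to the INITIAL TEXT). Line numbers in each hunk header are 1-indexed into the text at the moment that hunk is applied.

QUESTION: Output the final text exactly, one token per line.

Hunk 1: at line 4 remove [qgfan,wpi] add [ydh,pya,sbd] -> 10 lines: cqbj xxobq zbckk dvq kmwfi ydh pya sbd dadzp lxff
Hunk 2: at line 1 remove [zbckk,dvq,kmwfi] add [ojv] -> 8 lines: cqbj xxobq ojv ydh pya sbd dadzp lxff
Hunk 3: at line 4 remove [pya,sbd,dadzp] add [wddx,vjr,vlkv] -> 8 lines: cqbj xxobq ojv ydh wddx vjr vlkv lxff
Hunk 4: at line 1 remove [ojv,ydh,wddx] add [sczc,fcx,gbm] -> 8 lines: cqbj xxobq sczc fcx gbm vjr vlkv lxff
Hunk 5: at line 2 remove [sczc] add [sao,axb,odc] -> 10 lines: cqbj xxobq sao axb odc fcx gbm vjr vlkv lxff

Answer: cqbj
xxobq
sao
axb
odc
fcx
gbm
vjr
vlkv
lxff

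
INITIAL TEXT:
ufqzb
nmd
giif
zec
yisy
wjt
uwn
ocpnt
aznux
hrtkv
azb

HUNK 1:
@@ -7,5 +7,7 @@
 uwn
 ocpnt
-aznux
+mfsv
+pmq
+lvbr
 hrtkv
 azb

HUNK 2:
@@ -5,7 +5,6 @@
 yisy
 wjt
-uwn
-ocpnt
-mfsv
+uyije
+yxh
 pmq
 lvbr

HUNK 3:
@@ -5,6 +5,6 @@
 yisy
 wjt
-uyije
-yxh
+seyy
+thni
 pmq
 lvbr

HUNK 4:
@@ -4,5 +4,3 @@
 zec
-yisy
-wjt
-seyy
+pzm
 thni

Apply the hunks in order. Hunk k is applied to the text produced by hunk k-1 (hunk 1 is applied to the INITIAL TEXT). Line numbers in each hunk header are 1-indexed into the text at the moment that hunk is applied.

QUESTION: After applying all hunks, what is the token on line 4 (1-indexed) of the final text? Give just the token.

Hunk 1: at line 7 remove [aznux] add [mfsv,pmq,lvbr] -> 13 lines: ufqzb nmd giif zec yisy wjt uwn ocpnt mfsv pmq lvbr hrtkv azb
Hunk 2: at line 5 remove [uwn,ocpnt,mfsv] add [uyije,yxh] -> 12 lines: ufqzb nmd giif zec yisy wjt uyije yxh pmq lvbr hrtkv azb
Hunk 3: at line 5 remove [uyije,yxh] add [seyy,thni] -> 12 lines: ufqzb nmd giif zec yisy wjt seyy thni pmq lvbr hrtkv azb
Hunk 4: at line 4 remove [yisy,wjt,seyy] add [pzm] -> 10 lines: ufqzb nmd giif zec pzm thni pmq lvbr hrtkv azb
Final line 4: zec

Answer: zec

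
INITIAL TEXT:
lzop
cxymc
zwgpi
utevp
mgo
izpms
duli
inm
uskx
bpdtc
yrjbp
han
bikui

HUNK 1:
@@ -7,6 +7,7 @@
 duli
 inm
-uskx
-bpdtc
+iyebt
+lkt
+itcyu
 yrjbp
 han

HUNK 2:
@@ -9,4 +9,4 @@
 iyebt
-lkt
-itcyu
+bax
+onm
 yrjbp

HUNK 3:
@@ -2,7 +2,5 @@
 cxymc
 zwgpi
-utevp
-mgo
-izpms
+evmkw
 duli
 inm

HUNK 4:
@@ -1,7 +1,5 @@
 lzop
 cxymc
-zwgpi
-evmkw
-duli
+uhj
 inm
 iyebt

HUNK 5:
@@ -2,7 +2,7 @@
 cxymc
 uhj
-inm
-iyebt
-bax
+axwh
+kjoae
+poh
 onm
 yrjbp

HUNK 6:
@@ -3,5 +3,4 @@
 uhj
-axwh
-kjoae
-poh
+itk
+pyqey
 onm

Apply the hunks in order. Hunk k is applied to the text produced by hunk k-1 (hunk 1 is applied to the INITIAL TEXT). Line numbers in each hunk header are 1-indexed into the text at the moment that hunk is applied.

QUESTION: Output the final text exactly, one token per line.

Answer: lzop
cxymc
uhj
itk
pyqey
onm
yrjbp
han
bikui

Derivation:
Hunk 1: at line 7 remove [uskx,bpdtc] add [iyebt,lkt,itcyu] -> 14 lines: lzop cxymc zwgpi utevp mgo izpms duli inm iyebt lkt itcyu yrjbp han bikui
Hunk 2: at line 9 remove [lkt,itcyu] add [bax,onm] -> 14 lines: lzop cxymc zwgpi utevp mgo izpms duli inm iyebt bax onm yrjbp han bikui
Hunk 3: at line 2 remove [utevp,mgo,izpms] add [evmkw] -> 12 lines: lzop cxymc zwgpi evmkw duli inm iyebt bax onm yrjbp han bikui
Hunk 4: at line 1 remove [zwgpi,evmkw,duli] add [uhj] -> 10 lines: lzop cxymc uhj inm iyebt bax onm yrjbp han bikui
Hunk 5: at line 2 remove [inm,iyebt,bax] add [axwh,kjoae,poh] -> 10 lines: lzop cxymc uhj axwh kjoae poh onm yrjbp han bikui
Hunk 6: at line 3 remove [axwh,kjoae,poh] add [itk,pyqey] -> 9 lines: lzop cxymc uhj itk pyqey onm yrjbp han bikui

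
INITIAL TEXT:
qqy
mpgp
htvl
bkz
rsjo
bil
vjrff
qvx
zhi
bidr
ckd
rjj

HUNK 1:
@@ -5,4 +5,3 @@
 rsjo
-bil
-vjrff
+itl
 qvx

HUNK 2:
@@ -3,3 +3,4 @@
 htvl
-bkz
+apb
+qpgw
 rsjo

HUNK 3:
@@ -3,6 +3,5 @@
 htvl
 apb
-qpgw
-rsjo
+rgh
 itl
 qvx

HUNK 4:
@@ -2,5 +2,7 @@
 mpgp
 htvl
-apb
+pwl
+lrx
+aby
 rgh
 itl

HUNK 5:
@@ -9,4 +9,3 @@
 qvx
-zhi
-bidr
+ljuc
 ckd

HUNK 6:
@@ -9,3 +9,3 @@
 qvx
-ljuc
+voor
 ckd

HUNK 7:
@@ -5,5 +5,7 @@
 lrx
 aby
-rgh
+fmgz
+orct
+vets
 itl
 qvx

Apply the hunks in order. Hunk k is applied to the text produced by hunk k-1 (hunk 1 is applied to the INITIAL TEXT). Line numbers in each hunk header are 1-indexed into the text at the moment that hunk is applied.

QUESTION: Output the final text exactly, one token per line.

Hunk 1: at line 5 remove [bil,vjrff] add [itl] -> 11 lines: qqy mpgp htvl bkz rsjo itl qvx zhi bidr ckd rjj
Hunk 2: at line 3 remove [bkz] add [apb,qpgw] -> 12 lines: qqy mpgp htvl apb qpgw rsjo itl qvx zhi bidr ckd rjj
Hunk 3: at line 3 remove [qpgw,rsjo] add [rgh] -> 11 lines: qqy mpgp htvl apb rgh itl qvx zhi bidr ckd rjj
Hunk 4: at line 2 remove [apb] add [pwl,lrx,aby] -> 13 lines: qqy mpgp htvl pwl lrx aby rgh itl qvx zhi bidr ckd rjj
Hunk 5: at line 9 remove [zhi,bidr] add [ljuc] -> 12 lines: qqy mpgp htvl pwl lrx aby rgh itl qvx ljuc ckd rjj
Hunk 6: at line 9 remove [ljuc] add [voor] -> 12 lines: qqy mpgp htvl pwl lrx aby rgh itl qvx voor ckd rjj
Hunk 7: at line 5 remove [rgh] add [fmgz,orct,vets] -> 14 lines: qqy mpgp htvl pwl lrx aby fmgz orct vets itl qvx voor ckd rjj

Answer: qqy
mpgp
htvl
pwl
lrx
aby
fmgz
orct
vets
itl
qvx
voor
ckd
rjj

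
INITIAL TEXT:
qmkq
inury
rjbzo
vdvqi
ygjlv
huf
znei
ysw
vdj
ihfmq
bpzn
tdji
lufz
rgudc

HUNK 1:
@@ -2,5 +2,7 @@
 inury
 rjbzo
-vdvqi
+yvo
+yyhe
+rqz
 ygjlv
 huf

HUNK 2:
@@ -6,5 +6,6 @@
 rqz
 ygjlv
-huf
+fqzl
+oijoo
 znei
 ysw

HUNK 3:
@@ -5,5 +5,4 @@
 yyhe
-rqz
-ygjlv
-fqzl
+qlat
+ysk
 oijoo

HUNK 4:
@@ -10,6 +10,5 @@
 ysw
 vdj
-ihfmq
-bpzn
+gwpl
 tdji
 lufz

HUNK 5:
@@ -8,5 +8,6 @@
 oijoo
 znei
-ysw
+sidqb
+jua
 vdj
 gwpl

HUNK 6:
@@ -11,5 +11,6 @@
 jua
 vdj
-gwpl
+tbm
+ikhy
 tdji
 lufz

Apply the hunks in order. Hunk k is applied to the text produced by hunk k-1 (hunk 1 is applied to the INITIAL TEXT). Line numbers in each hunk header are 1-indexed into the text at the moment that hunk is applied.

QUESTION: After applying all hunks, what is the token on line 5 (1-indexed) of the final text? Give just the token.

Answer: yyhe

Derivation:
Hunk 1: at line 2 remove [vdvqi] add [yvo,yyhe,rqz] -> 16 lines: qmkq inury rjbzo yvo yyhe rqz ygjlv huf znei ysw vdj ihfmq bpzn tdji lufz rgudc
Hunk 2: at line 6 remove [huf] add [fqzl,oijoo] -> 17 lines: qmkq inury rjbzo yvo yyhe rqz ygjlv fqzl oijoo znei ysw vdj ihfmq bpzn tdji lufz rgudc
Hunk 3: at line 5 remove [rqz,ygjlv,fqzl] add [qlat,ysk] -> 16 lines: qmkq inury rjbzo yvo yyhe qlat ysk oijoo znei ysw vdj ihfmq bpzn tdji lufz rgudc
Hunk 4: at line 10 remove [ihfmq,bpzn] add [gwpl] -> 15 lines: qmkq inury rjbzo yvo yyhe qlat ysk oijoo znei ysw vdj gwpl tdji lufz rgudc
Hunk 5: at line 8 remove [ysw] add [sidqb,jua] -> 16 lines: qmkq inury rjbzo yvo yyhe qlat ysk oijoo znei sidqb jua vdj gwpl tdji lufz rgudc
Hunk 6: at line 11 remove [gwpl] add [tbm,ikhy] -> 17 lines: qmkq inury rjbzo yvo yyhe qlat ysk oijoo znei sidqb jua vdj tbm ikhy tdji lufz rgudc
Final line 5: yyhe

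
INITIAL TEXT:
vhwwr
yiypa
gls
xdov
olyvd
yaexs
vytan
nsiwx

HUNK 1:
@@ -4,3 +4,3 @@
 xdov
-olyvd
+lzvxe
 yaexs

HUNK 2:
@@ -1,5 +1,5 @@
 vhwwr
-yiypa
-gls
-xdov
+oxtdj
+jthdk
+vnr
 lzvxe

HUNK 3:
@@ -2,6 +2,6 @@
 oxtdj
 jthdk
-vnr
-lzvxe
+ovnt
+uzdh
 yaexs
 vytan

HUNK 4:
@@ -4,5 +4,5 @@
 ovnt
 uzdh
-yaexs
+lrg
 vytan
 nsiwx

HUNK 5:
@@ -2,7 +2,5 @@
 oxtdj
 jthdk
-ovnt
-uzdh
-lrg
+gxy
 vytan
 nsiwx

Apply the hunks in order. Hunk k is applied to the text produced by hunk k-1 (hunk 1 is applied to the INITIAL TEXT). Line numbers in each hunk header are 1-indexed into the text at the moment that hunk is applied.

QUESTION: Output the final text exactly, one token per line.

Answer: vhwwr
oxtdj
jthdk
gxy
vytan
nsiwx

Derivation:
Hunk 1: at line 4 remove [olyvd] add [lzvxe] -> 8 lines: vhwwr yiypa gls xdov lzvxe yaexs vytan nsiwx
Hunk 2: at line 1 remove [yiypa,gls,xdov] add [oxtdj,jthdk,vnr] -> 8 lines: vhwwr oxtdj jthdk vnr lzvxe yaexs vytan nsiwx
Hunk 3: at line 2 remove [vnr,lzvxe] add [ovnt,uzdh] -> 8 lines: vhwwr oxtdj jthdk ovnt uzdh yaexs vytan nsiwx
Hunk 4: at line 4 remove [yaexs] add [lrg] -> 8 lines: vhwwr oxtdj jthdk ovnt uzdh lrg vytan nsiwx
Hunk 5: at line 2 remove [ovnt,uzdh,lrg] add [gxy] -> 6 lines: vhwwr oxtdj jthdk gxy vytan nsiwx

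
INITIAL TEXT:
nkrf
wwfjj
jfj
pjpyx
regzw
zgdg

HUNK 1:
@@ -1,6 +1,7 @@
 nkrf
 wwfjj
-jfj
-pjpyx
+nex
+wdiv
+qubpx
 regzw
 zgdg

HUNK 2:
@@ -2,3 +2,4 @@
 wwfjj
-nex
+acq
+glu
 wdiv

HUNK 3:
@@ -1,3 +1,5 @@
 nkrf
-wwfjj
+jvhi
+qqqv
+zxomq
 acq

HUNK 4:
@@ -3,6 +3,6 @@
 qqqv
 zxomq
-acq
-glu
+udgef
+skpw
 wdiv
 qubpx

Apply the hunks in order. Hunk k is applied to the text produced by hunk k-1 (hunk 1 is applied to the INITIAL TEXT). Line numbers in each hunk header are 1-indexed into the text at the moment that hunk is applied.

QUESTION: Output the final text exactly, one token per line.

Answer: nkrf
jvhi
qqqv
zxomq
udgef
skpw
wdiv
qubpx
regzw
zgdg

Derivation:
Hunk 1: at line 1 remove [jfj,pjpyx] add [nex,wdiv,qubpx] -> 7 lines: nkrf wwfjj nex wdiv qubpx regzw zgdg
Hunk 2: at line 2 remove [nex] add [acq,glu] -> 8 lines: nkrf wwfjj acq glu wdiv qubpx regzw zgdg
Hunk 3: at line 1 remove [wwfjj] add [jvhi,qqqv,zxomq] -> 10 lines: nkrf jvhi qqqv zxomq acq glu wdiv qubpx regzw zgdg
Hunk 4: at line 3 remove [acq,glu] add [udgef,skpw] -> 10 lines: nkrf jvhi qqqv zxomq udgef skpw wdiv qubpx regzw zgdg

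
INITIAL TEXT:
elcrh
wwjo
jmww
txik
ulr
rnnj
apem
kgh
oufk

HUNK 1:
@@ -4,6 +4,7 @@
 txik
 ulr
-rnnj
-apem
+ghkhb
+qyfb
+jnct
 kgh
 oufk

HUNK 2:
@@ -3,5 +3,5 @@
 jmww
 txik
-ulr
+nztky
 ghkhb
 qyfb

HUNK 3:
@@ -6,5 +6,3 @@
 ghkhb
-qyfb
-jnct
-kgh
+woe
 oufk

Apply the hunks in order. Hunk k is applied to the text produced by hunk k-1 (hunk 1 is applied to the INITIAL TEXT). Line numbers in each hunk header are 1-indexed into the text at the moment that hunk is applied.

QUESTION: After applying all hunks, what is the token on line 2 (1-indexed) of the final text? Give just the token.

Hunk 1: at line 4 remove [rnnj,apem] add [ghkhb,qyfb,jnct] -> 10 lines: elcrh wwjo jmww txik ulr ghkhb qyfb jnct kgh oufk
Hunk 2: at line 3 remove [ulr] add [nztky] -> 10 lines: elcrh wwjo jmww txik nztky ghkhb qyfb jnct kgh oufk
Hunk 3: at line 6 remove [qyfb,jnct,kgh] add [woe] -> 8 lines: elcrh wwjo jmww txik nztky ghkhb woe oufk
Final line 2: wwjo

Answer: wwjo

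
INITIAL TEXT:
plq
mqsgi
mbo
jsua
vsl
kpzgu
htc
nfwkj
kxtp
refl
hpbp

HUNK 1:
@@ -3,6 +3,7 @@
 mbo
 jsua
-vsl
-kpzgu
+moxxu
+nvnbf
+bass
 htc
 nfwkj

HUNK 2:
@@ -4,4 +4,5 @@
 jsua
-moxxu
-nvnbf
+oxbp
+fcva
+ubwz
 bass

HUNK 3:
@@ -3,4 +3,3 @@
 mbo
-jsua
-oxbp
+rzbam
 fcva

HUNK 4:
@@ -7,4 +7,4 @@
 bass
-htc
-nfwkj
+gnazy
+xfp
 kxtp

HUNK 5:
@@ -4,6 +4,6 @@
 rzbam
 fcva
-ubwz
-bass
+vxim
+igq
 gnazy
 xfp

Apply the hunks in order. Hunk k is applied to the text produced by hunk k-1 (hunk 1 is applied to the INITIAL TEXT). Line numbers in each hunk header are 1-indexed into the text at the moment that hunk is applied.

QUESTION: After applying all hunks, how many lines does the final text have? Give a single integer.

Answer: 12

Derivation:
Hunk 1: at line 3 remove [vsl,kpzgu] add [moxxu,nvnbf,bass] -> 12 lines: plq mqsgi mbo jsua moxxu nvnbf bass htc nfwkj kxtp refl hpbp
Hunk 2: at line 4 remove [moxxu,nvnbf] add [oxbp,fcva,ubwz] -> 13 lines: plq mqsgi mbo jsua oxbp fcva ubwz bass htc nfwkj kxtp refl hpbp
Hunk 3: at line 3 remove [jsua,oxbp] add [rzbam] -> 12 lines: plq mqsgi mbo rzbam fcva ubwz bass htc nfwkj kxtp refl hpbp
Hunk 4: at line 7 remove [htc,nfwkj] add [gnazy,xfp] -> 12 lines: plq mqsgi mbo rzbam fcva ubwz bass gnazy xfp kxtp refl hpbp
Hunk 5: at line 4 remove [ubwz,bass] add [vxim,igq] -> 12 lines: plq mqsgi mbo rzbam fcva vxim igq gnazy xfp kxtp refl hpbp
Final line count: 12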